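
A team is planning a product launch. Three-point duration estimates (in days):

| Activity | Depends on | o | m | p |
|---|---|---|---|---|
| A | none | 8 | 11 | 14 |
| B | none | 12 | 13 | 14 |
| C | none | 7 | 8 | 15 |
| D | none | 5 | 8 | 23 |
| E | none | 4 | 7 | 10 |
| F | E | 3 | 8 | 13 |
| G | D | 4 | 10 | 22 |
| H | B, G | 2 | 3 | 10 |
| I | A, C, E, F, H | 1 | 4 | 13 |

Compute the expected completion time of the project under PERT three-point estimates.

30 days

te_A = (8 + 4·11 + 14)/6 = 66/6 = 11
te_B = (12 + 4·13 + 14)/6 = 78/6 = 13
te_C = (7 + 4·8 + 15)/6 = 54/6 = 9
te_D = (5 + 4·8 + 23)/6 = 60/6 = 10
te_E = (4 + 4·7 + 10)/6 = 42/6 = 7
te_F = (3 + 4·8 + 13)/6 = 48/6 = 8
te_G = (4 + 4·10 + 22)/6 = 66/6 = 11
te_H = (2 + 4·3 + 10)/6 = 24/6 = 4
te_I = (1 + 4·4 + 13)/6 = 30/6 = 5

Forward pass:
ES_A = 0; EF_A = 11
ES_B = 0; EF_B = 13
ES_C = 0; EF_C = 9
ES_D = 0; EF_D = 10
ES_E = 0; EF_E = 7
ES_F = 7; EF_F = 7+8 = 15
ES_G = 10; EF_G = 10+11 = 21
ES_H = max(EF_B=13, EF_G=21) = 21; EF_H = 21+4 = 25
ES_I = max(EF_A=11, EF_C=9, EF_E=7, EF_F=15, EF_H=25) = 25; EF_I = 25+5 = 30
Expected project duration μ = 30 days. Critical path: D → G → H → I.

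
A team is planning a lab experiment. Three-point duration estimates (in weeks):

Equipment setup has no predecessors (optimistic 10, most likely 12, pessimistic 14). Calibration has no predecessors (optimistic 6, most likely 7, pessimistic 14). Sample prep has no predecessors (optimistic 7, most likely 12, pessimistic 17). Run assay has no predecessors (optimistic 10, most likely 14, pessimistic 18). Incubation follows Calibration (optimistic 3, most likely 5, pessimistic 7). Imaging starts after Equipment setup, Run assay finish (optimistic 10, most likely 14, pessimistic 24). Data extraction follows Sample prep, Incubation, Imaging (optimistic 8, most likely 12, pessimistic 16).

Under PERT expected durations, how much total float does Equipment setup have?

2 weeks

te_Equipment setup = (10 + 4·12 + 14)/6 = 72/6 = 12
te_Calibration = (6 + 4·7 + 14)/6 = 48/6 = 8
te_Sample prep = (7 + 4·12 + 17)/6 = 72/6 = 12
te_Run assay = (10 + 4·14 + 18)/6 = 84/6 = 14
te_Incubation = (3 + 4·5 + 7)/6 = 30/6 = 5
te_Imaging = (10 + 4·14 + 24)/6 = 90/6 = 15
te_Data extraction = (8 + 4·12 + 16)/6 = 72/6 = 12

Forward pass:
ES_Equipment setup = 0; EF_Equipment setup = 12
ES_Calibration = 0; EF_Calibration = 8
ES_Sample prep = 0; EF_Sample prep = 12
ES_Run assay = 0; EF_Run assay = 14
ES_Incubation = 8; EF_Incubation = 8+5 = 13
ES_Imaging = max(EF_Equipment setup=12, EF_Run assay=14) = 14; EF_Imaging = 14+15 = 29
ES_Data extraction = max(EF_Sample prep=12, EF_Incubation=13, EF_Imaging=29) = 29; EF_Data extraction = 29+12 = 41
Expected project duration μ = 41 weeks. Critical path: Run assay → Imaging → Data extraction.

Backward pass:
LF_Data extraction = 41; LS_Data extraction = 41−12 = 29
LF_Imaging = LS_Data extraction = 29; LS_Imaging = 29−15 = 14
LF_Incubation = LS_Data extraction = 29; LS_Incubation = 29−5 = 24
LF_Run assay = LS_Imaging = 14; LS_Run assay = 14−14 = 0
LF_Sample prep = LS_Data extraction = 29; LS_Sample prep = 29−12 = 17
LF_Calibration = LS_Incubation = 24; LS_Calibration = 24−8 = 16
LF_Equipment setup = LS_Imaging = 14; LS_Equipment setup = 14−12 = 2
Slack_Equipment setup = LS_Equipment setup − ES_Equipment setup = 2 − 0 = 2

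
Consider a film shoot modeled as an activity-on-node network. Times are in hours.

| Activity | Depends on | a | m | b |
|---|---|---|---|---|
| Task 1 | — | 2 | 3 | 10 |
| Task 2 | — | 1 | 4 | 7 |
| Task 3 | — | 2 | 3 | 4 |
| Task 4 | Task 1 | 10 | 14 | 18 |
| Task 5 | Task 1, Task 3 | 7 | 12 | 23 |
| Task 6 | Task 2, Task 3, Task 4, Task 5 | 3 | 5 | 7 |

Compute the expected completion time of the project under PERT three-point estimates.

23 hours

te_Task 1 = (2 + 4·3 + 10)/6 = 24/6 = 4
te_Task 2 = (1 + 4·4 + 7)/6 = 24/6 = 4
te_Task 3 = (2 + 4·3 + 4)/6 = 18/6 = 3
te_Task 4 = (10 + 4·14 + 18)/6 = 84/6 = 14
te_Task 5 = (7 + 4·12 + 23)/6 = 78/6 = 13
te_Task 6 = (3 + 4·5 + 7)/6 = 30/6 = 5

Forward pass:
ES_Task 1 = 0; EF_Task 1 = 4
ES_Task 2 = 0; EF_Task 2 = 4
ES_Task 3 = 0; EF_Task 3 = 3
ES_Task 4 = 4; EF_Task 4 = 4+14 = 18
ES_Task 5 = max(EF_Task 1=4, EF_Task 3=3) = 4; EF_Task 5 = 4+13 = 17
ES_Task 6 = max(EF_Task 2=4, EF_Task 3=3, EF_Task 4=18, EF_Task 5=17) = 18; EF_Task 6 = 18+5 = 23
Expected project duration μ = 23 hours. Critical path: Task 1 → Task 4 → Task 6.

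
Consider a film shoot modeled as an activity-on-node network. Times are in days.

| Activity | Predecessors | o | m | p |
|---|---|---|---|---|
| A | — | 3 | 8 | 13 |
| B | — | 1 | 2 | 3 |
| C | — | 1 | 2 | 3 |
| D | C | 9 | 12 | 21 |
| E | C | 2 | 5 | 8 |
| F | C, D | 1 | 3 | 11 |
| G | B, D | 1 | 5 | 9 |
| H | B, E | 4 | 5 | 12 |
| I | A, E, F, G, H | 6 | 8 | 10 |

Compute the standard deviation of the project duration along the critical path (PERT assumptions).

te_A = (3 + 4·8 + 13)/6 = 48/6 = 8; σ²_A = ((13−3)/6)² = 2.778
te_B = (1 + 4·2 + 3)/6 = 12/6 = 2; σ²_B = ((3−1)/6)² = 0.111
te_C = (1 + 4·2 + 3)/6 = 12/6 = 2; σ²_C = ((3−1)/6)² = 0.111
te_D = (9 + 4·12 + 21)/6 = 78/6 = 13; σ²_D = ((21−9)/6)² = 4.000
te_E = (2 + 4·5 + 8)/6 = 30/6 = 5; σ²_E = ((8−2)/6)² = 1.000
te_F = (1 + 4·3 + 11)/6 = 24/6 = 4; σ²_F = ((11−1)/6)² = 2.778
te_G = (1 + 4·5 + 9)/6 = 30/6 = 5; σ²_G = ((9−1)/6)² = 1.778
te_H = (4 + 4·5 + 12)/6 = 36/6 = 6; σ²_H = ((12−4)/6)² = 1.778
te_I = (6 + 4·8 + 10)/6 = 48/6 = 8; σ²_I = ((10−6)/6)² = 0.444

Forward pass:
ES_A = 0; EF_A = 8
ES_B = 0; EF_B = 2
ES_C = 0; EF_C = 2
ES_D = 2; EF_D = 2+13 = 15
ES_E = 2; EF_E = 2+5 = 7
ES_F = max(EF_C=2, EF_D=15) = 15; EF_F = 15+4 = 19
ES_G = max(EF_B=2, EF_D=15) = 15; EF_G = 15+5 = 20
ES_H = max(EF_B=2, EF_E=7) = 7; EF_H = 7+6 = 13
ES_I = max(EF_A=8, EF_E=7, EF_F=19, EF_G=20, EF_H=13) = 20; EF_I = 20+8 = 28
Expected project duration μ = 28 days. Critical path: C → D → G → I.

Variance along critical path = 0.111 + 4.000 + 1.778 + 0.444 = 6.333
σ = √6.333 = 2.517 days

2.52 days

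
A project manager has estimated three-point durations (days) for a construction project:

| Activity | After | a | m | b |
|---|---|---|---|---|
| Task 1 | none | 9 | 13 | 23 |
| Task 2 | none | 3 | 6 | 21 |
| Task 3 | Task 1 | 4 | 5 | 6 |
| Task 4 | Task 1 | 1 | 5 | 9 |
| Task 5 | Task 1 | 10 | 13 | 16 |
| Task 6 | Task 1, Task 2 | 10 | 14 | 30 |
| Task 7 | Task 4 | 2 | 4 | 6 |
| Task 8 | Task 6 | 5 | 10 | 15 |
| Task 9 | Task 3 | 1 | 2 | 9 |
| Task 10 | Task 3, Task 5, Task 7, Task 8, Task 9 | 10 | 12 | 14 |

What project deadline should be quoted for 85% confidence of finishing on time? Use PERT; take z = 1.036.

te_Task 1 = (9 + 4·13 + 23)/6 = 84/6 = 14; σ²_Task 1 = ((23−9)/6)² = 5.444
te_Task 2 = (3 + 4·6 + 21)/6 = 48/6 = 8; σ²_Task 2 = ((21−3)/6)² = 9.000
te_Task 3 = (4 + 4·5 + 6)/6 = 30/6 = 5; σ²_Task 3 = ((6−4)/6)² = 0.111
te_Task 4 = (1 + 4·5 + 9)/6 = 30/6 = 5; σ²_Task 4 = ((9−1)/6)² = 1.778
te_Task 5 = (10 + 4·13 + 16)/6 = 78/6 = 13; σ²_Task 5 = ((16−10)/6)² = 1.000
te_Task 6 = (10 + 4·14 + 30)/6 = 96/6 = 16; σ²_Task 6 = ((30−10)/6)² = 11.111
te_Task 7 = (2 + 4·4 + 6)/6 = 24/6 = 4; σ²_Task 7 = ((6−2)/6)² = 0.444
te_Task 8 = (5 + 4·10 + 15)/6 = 60/6 = 10; σ²_Task 8 = ((15−5)/6)² = 2.778
te_Task 9 = (1 + 4·2 + 9)/6 = 18/6 = 3; σ²_Task 9 = ((9−1)/6)² = 1.778
te_Task 10 = (10 + 4·12 + 14)/6 = 72/6 = 12; σ²_Task 10 = ((14−10)/6)² = 0.444

Forward pass:
ES_Task 1 = 0; EF_Task 1 = 14
ES_Task 2 = 0; EF_Task 2 = 8
ES_Task 3 = 14; EF_Task 3 = 14+5 = 19
ES_Task 4 = 14; EF_Task 4 = 14+5 = 19
ES_Task 5 = 14; EF_Task 5 = 14+13 = 27
ES_Task 6 = max(EF_Task 1=14, EF_Task 2=8) = 14; EF_Task 6 = 14+16 = 30
ES_Task 7 = 19; EF_Task 7 = 19+4 = 23
ES_Task 8 = 30; EF_Task 8 = 30+10 = 40
ES_Task 9 = 19; EF_Task 9 = 19+3 = 22
ES_Task 10 = max(EF_Task 3=19, EF_Task 5=27, EF_Task 7=23, EF_Task 8=40, EF_Task 9=22) = 40; EF_Task 10 = 40+12 = 52
Expected project duration μ = 52 days. Critical path: Task 1 → Task 6 → Task 8 → Task 10.

Variance along critical path = 5.444 + 11.111 + 2.778 + 0.444 = 19.778; σ = 4.447 days.
D = μ + z·σ = 52 + 1.036·4.447 = 56.6 days

56.6 days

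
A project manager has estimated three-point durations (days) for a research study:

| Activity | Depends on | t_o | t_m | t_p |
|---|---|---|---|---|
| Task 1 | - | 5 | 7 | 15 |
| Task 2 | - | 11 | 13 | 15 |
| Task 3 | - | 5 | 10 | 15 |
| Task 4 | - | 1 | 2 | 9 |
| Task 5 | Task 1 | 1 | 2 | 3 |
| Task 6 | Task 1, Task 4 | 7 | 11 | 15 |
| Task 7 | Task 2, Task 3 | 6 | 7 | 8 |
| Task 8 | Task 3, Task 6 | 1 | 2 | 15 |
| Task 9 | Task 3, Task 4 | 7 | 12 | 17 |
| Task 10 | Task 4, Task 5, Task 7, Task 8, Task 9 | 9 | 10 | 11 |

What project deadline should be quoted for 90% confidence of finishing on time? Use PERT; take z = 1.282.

37.1 days

te_Task 1 = (5 + 4·7 + 15)/6 = 48/6 = 8; σ²_Task 1 = ((15−5)/6)² = 2.778
te_Task 2 = (11 + 4·13 + 15)/6 = 78/6 = 13; σ²_Task 2 = ((15−11)/6)² = 0.444
te_Task 3 = (5 + 4·10 + 15)/6 = 60/6 = 10; σ²_Task 3 = ((15−5)/6)² = 2.778
te_Task 4 = (1 + 4·2 + 9)/6 = 18/6 = 3; σ²_Task 4 = ((9−1)/6)² = 1.778
te_Task 5 = (1 + 4·2 + 3)/6 = 12/6 = 2; σ²_Task 5 = ((3−1)/6)² = 0.111
te_Task 6 = (7 + 4·11 + 15)/6 = 66/6 = 11; σ²_Task 6 = ((15−7)/6)² = 1.778
te_Task 7 = (6 + 4·7 + 8)/6 = 42/6 = 7; σ²_Task 7 = ((8−6)/6)² = 0.111
te_Task 8 = (1 + 4·2 + 15)/6 = 24/6 = 4; σ²_Task 8 = ((15−1)/6)² = 5.444
te_Task 9 = (7 + 4·12 + 17)/6 = 72/6 = 12; σ²_Task 9 = ((17−7)/6)² = 2.778
te_Task 10 = (9 + 4·10 + 11)/6 = 60/6 = 10; σ²_Task 10 = ((11−9)/6)² = 0.111

Forward pass:
ES_Task 1 = 0; EF_Task 1 = 8
ES_Task 2 = 0; EF_Task 2 = 13
ES_Task 3 = 0; EF_Task 3 = 10
ES_Task 4 = 0; EF_Task 4 = 3
ES_Task 5 = 8; EF_Task 5 = 8+2 = 10
ES_Task 6 = max(EF_Task 1=8, EF_Task 4=3) = 8; EF_Task 6 = 8+11 = 19
ES_Task 7 = max(EF_Task 2=13, EF_Task 3=10) = 13; EF_Task 7 = 13+7 = 20
ES_Task 8 = max(EF_Task 3=10, EF_Task 6=19) = 19; EF_Task 8 = 19+4 = 23
ES_Task 9 = max(EF_Task 3=10, EF_Task 4=3) = 10; EF_Task 9 = 10+12 = 22
ES_Task 10 = max(EF_Task 4=3, EF_Task 5=10, EF_Task 7=20, EF_Task 8=23, EF_Task 9=22) = 23; EF_Task 10 = 23+10 = 33
Expected project duration μ = 33 days. Critical path: Task 1 → Task 6 → Task 8 → Task 10.

Variance along critical path = 2.778 + 1.778 + 5.444 + 0.111 = 10.111; σ = 3.180 days.
D = μ + z·σ = 33 + 1.282·3.180 = 37.1 days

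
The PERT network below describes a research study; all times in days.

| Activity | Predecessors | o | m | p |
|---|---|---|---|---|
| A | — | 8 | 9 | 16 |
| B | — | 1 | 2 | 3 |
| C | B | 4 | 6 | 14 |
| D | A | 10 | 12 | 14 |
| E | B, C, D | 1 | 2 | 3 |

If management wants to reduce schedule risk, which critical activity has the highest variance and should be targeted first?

A

te_A = (8 + 4·9 + 16)/6 = 60/6 = 10; σ²_A = ((16−8)/6)² = 1.778
te_B = (1 + 4·2 + 3)/6 = 12/6 = 2; σ²_B = ((3−1)/6)² = 0.111
te_C = (4 + 4·6 + 14)/6 = 42/6 = 7; σ²_C = ((14−4)/6)² = 2.778
te_D = (10 + 4·12 + 14)/6 = 72/6 = 12; σ²_D = ((14−10)/6)² = 0.444
te_E = (1 + 4·2 + 3)/6 = 12/6 = 2; σ²_E = ((3−1)/6)² = 0.111

Forward pass:
ES_A = 0; EF_A = 10
ES_B = 0; EF_B = 2
ES_C = 2; EF_C = 2+7 = 9
ES_D = 10; EF_D = 10+12 = 22
ES_E = max(EF_B=2, EF_C=9, EF_D=22) = 22; EF_E = 22+2 = 24
Expected project duration μ = 24 days. Critical path: A → D → E.

Variances on critical path: σ²_A=1.778, σ²_D=0.444, σ²_E=0.111.
Largest is σ²_A = 1.778.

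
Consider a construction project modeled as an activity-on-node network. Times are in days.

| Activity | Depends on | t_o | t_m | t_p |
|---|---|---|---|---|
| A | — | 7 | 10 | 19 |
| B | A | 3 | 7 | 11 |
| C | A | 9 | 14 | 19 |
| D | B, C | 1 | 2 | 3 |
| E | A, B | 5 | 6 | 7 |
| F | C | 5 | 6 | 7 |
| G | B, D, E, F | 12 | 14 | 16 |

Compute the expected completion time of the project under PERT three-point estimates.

45 days

te_A = (7 + 4·10 + 19)/6 = 66/6 = 11
te_B = (3 + 4·7 + 11)/6 = 42/6 = 7
te_C = (9 + 4·14 + 19)/6 = 84/6 = 14
te_D = (1 + 4·2 + 3)/6 = 12/6 = 2
te_E = (5 + 4·6 + 7)/6 = 36/6 = 6
te_F = (5 + 4·6 + 7)/6 = 36/6 = 6
te_G = (12 + 4·14 + 16)/6 = 84/6 = 14

Forward pass:
ES_A = 0; EF_A = 11
ES_B = 11; EF_B = 11+7 = 18
ES_C = 11; EF_C = 11+14 = 25
ES_D = max(EF_B=18, EF_C=25) = 25; EF_D = 25+2 = 27
ES_E = max(EF_A=11, EF_B=18) = 18; EF_E = 18+6 = 24
ES_F = 25; EF_F = 25+6 = 31
ES_G = max(EF_B=18, EF_D=27, EF_E=24, EF_F=31) = 31; EF_G = 31+14 = 45
Expected project duration μ = 45 days. Critical path: A → C → F → G.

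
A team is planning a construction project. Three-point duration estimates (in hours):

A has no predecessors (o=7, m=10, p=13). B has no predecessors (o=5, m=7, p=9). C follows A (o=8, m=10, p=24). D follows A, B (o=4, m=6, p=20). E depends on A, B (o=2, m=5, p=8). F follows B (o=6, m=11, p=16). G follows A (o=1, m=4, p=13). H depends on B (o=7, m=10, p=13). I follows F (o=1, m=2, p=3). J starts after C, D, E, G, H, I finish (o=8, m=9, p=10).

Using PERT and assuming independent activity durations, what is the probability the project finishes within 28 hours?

te_A = (7 + 4·10 + 13)/6 = 60/6 = 10; σ²_A = ((13−7)/6)² = 1.000
te_B = (5 + 4·7 + 9)/6 = 42/6 = 7; σ²_B = ((9−5)/6)² = 0.444
te_C = (8 + 4·10 + 24)/6 = 72/6 = 12; σ²_C = ((24−8)/6)² = 7.111
te_D = (4 + 4·6 + 20)/6 = 48/6 = 8; σ²_D = ((20−4)/6)² = 7.111
te_E = (2 + 4·5 + 8)/6 = 30/6 = 5; σ²_E = ((8−2)/6)² = 1.000
te_F = (6 + 4·11 + 16)/6 = 66/6 = 11; σ²_F = ((16−6)/6)² = 2.778
te_G = (1 + 4·4 + 13)/6 = 30/6 = 5; σ²_G = ((13−1)/6)² = 4.000
te_H = (7 + 4·10 + 13)/6 = 60/6 = 10; σ²_H = ((13−7)/6)² = 1.000
te_I = (1 + 4·2 + 3)/6 = 12/6 = 2; σ²_I = ((3−1)/6)² = 0.111
te_J = (8 + 4·9 + 10)/6 = 54/6 = 9; σ²_J = ((10−8)/6)² = 0.111

Forward pass:
ES_A = 0; EF_A = 10
ES_B = 0; EF_B = 7
ES_C = 10; EF_C = 10+12 = 22
ES_D = max(EF_A=10, EF_B=7) = 10; EF_D = 10+8 = 18
ES_E = max(EF_A=10, EF_B=7) = 10; EF_E = 10+5 = 15
ES_F = 7; EF_F = 7+11 = 18
ES_G = 10; EF_G = 10+5 = 15
ES_H = 7; EF_H = 7+10 = 17
ES_I = 18; EF_I = 18+2 = 20
ES_J = max(EF_C=22, EF_D=18, EF_E=15, EF_G=15, EF_H=17, EF_I=20) = 22; EF_J = 22+9 = 31
Expected project duration μ = 31 hours. Critical path: A → C → J.

Variance along critical path = 1.000 + 7.111 + 0.111 = 8.222; σ = √8.222 = 2.867 hours.
Z = (28 − 31) / 2.867 = -1.046
P(T ≤ 28) = Φ(-1.046) ≈ 0.148

0.148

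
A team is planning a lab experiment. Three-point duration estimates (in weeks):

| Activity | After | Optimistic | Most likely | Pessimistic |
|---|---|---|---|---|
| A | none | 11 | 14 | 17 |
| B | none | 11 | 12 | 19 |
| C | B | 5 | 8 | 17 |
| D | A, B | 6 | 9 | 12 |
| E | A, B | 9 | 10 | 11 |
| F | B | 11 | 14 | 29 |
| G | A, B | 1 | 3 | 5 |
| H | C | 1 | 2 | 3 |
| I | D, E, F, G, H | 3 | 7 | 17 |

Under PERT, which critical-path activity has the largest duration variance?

F

te_A = (11 + 4·14 + 17)/6 = 84/6 = 14; σ²_A = ((17−11)/6)² = 1.000
te_B = (11 + 4·12 + 19)/6 = 78/6 = 13; σ²_B = ((19−11)/6)² = 1.778
te_C = (5 + 4·8 + 17)/6 = 54/6 = 9; σ²_C = ((17−5)/6)² = 4.000
te_D = (6 + 4·9 + 12)/6 = 54/6 = 9; σ²_D = ((12−6)/6)² = 1.000
te_E = (9 + 4·10 + 11)/6 = 60/6 = 10; σ²_E = ((11−9)/6)² = 0.111
te_F = (11 + 4·14 + 29)/6 = 96/6 = 16; σ²_F = ((29−11)/6)² = 9.000
te_G = (1 + 4·3 + 5)/6 = 18/6 = 3; σ²_G = ((5−1)/6)² = 0.444
te_H = (1 + 4·2 + 3)/6 = 12/6 = 2; σ²_H = ((3−1)/6)² = 0.111
te_I = (3 + 4·7 + 17)/6 = 48/6 = 8; σ²_I = ((17−3)/6)² = 5.444

Forward pass:
ES_A = 0; EF_A = 14
ES_B = 0; EF_B = 13
ES_C = 13; EF_C = 13+9 = 22
ES_D = max(EF_A=14, EF_B=13) = 14; EF_D = 14+9 = 23
ES_E = max(EF_A=14, EF_B=13) = 14; EF_E = 14+10 = 24
ES_F = 13; EF_F = 13+16 = 29
ES_G = max(EF_A=14, EF_B=13) = 14; EF_G = 14+3 = 17
ES_H = 22; EF_H = 22+2 = 24
ES_I = max(EF_D=23, EF_E=24, EF_F=29, EF_G=17, EF_H=24) = 29; EF_I = 29+8 = 37
Expected project duration μ = 37 weeks. Critical path: B → F → I.

Variances on critical path: σ²_B=1.778, σ²_F=9.000, σ²_I=5.444.
Largest is σ²_F = 9.000.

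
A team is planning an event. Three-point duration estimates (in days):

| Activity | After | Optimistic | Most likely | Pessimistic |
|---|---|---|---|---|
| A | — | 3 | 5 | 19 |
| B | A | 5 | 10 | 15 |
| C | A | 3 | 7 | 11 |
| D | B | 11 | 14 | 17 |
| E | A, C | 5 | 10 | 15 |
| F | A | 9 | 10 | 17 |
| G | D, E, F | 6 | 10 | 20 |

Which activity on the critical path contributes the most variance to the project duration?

te_A = (3 + 4·5 + 19)/6 = 42/6 = 7; σ²_A = ((19−3)/6)² = 7.111
te_B = (5 + 4·10 + 15)/6 = 60/6 = 10; σ²_B = ((15−5)/6)² = 2.778
te_C = (3 + 4·7 + 11)/6 = 42/6 = 7; σ²_C = ((11−3)/6)² = 1.778
te_D = (11 + 4·14 + 17)/6 = 84/6 = 14; σ²_D = ((17−11)/6)² = 1.000
te_E = (5 + 4·10 + 15)/6 = 60/6 = 10; σ²_E = ((15−5)/6)² = 2.778
te_F = (9 + 4·10 + 17)/6 = 66/6 = 11; σ²_F = ((17−9)/6)² = 1.778
te_G = (6 + 4·10 + 20)/6 = 66/6 = 11; σ²_G = ((20−6)/6)² = 5.444

Forward pass:
ES_A = 0; EF_A = 7
ES_B = 7; EF_B = 7+10 = 17
ES_C = 7; EF_C = 7+7 = 14
ES_D = 17; EF_D = 17+14 = 31
ES_E = max(EF_A=7, EF_C=14) = 14; EF_E = 14+10 = 24
ES_F = 7; EF_F = 7+11 = 18
ES_G = max(EF_D=31, EF_E=24, EF_F=18) = 31; EF_G = 31+11 = 42
Expected project duration μ = 42 days. Critical path: A → B → D → G.

Variances on critical path: σ²_A=7.111, σ²_B=2.778, σ²_D=1.000, σ²_G=5.444.
Largest is σ²_A = 7.111.

A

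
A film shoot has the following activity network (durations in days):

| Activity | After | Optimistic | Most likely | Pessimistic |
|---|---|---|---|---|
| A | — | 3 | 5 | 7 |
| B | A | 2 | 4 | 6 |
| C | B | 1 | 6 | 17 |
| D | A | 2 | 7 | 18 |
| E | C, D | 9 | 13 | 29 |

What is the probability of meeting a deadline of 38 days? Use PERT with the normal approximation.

te_A = (3 + 4·5 + 7)/6 = 30/6 = 5; σ²_A = ((7−3)/6)² = 0.444
te_B = (2 + 4·4 + 6)/6 = 24/6 = 4; σ²_B = ((6−2)/6)² = 0.444
te_C = (1 + 4·6 + 17)/6 = 42/6 = 7; σ²_C = ((17−1)/6)² = 7.111
te_D = (2 + 4·7 + 18)/6 = 48/6 = 8; σ²_D = ((18−2)/6)² = 7.111
te_E = (9 + 4·13 + 29)/6 = 90/6 = 15; σ²_E = ((29−9)/6)² = 11.111

Forward pass:
ES_A = 0; EF_A = 5
ES_B = 5; EF_B = 5+4 = 9
ES_C = 9; EF_C = 9+7 = 16
ES_D = 5; EF_D = 5+8 = 13
ES_E = max(EF_C=16, EF_D=13) = 16; EF_E = 16+15 = 31
Expected project duration μ = 31 days. Critical path: A → B → C → E.

Variance along critical path = 0.444 + 0.444 + 7.111 + 11.111 = 19.111; σ = √19.111 = 4.372 days.
Z = (38 − 31) / 4.372 = 1.601
P(T ≤ 38) = Φ(1.601) ≈ 0.945

0.945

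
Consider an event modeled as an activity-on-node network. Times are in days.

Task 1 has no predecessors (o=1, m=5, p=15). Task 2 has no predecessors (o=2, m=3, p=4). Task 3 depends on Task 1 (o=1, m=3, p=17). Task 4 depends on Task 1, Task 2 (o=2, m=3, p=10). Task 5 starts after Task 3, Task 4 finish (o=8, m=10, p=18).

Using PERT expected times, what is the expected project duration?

22 days

te_Task 1 = (1 + 4·5 + 15)/6 = 36/6 = 6
te_Task 2 = (2 + 4·3 + 4)/6 = 18/6 = 3
te_Task 3 = (1 + 4·3 + 17)/6 = 30/6 = 5
te_Task 4 = (2 + 4·3 + 10)/6 = 24/6 = 4
te_Task 5 = (8 + 4·10 + 18)/6 = 66/6 = 11

Forward pass:
ES_Task 1 = 0; EF_Task 1 = 6
ES_Task 2 = 0; EF_Task 2 = 3
ES_Task 3 = 6; EF_Task 3 = 6+5 = 11
ES_Task 4 = max(EF_Task 1=6, EF_Task 2=3) = 6; EF_Task 4 = 6+4 = 10
ES_Task 5 = max(EF_Task 3=11, EF_Task 4=10) = 11; EF_Task 5 = 11+11 = 22
Expected project duration μ = 22 days. Critical path: Task 1 → Task 3 → Task 5.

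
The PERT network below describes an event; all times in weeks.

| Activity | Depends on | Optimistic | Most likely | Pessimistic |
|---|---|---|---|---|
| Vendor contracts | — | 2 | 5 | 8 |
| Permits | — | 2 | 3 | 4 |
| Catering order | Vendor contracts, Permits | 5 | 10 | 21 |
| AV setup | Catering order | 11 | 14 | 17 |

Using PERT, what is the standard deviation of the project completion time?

3.02 weeks

te_Vendor contracts = (2 + 4·5 + 8)/6 = 30/6 = 5; σ²_Vendor contracts = ((8−2)/6)² = 1.000
te_Permits = (2 + 4·3 + 4)/6 = 18/6 = 3; σ²_Permits = ((4−2)/6)² = 0.111
te_Catering order = (5 + 4·10 + 21)/6 = 66/6 = 11; σ²_Catering order = ((21−5)/6)² = 7.111
te_AV setup = (11 + 4·14 + 17)/6 = 84/6 = 14; σ²_AV setup = ((17−11)/6)² = 1.000

Forward pass:
ES_Vendor contracts = 0; EF_Vendor contracts = 5
ES_Permits = 0; EF_Permits = 3
ES_Catering order = max(EF_Vendor contracts=5, EF_Permits=3) = 5; EF_Catering order = 5+11 = 16
ES_AV setup = 16; EF_AV setup = 16+14 = 30
Expected project duration μ = 30 weeks. Critical path: Vendor contracts → Catering order → AV setup.

Variance along critical path = 1.000 + 7.111 + 1.000 = 9.111
σ = √9.111 = 3.018 weeks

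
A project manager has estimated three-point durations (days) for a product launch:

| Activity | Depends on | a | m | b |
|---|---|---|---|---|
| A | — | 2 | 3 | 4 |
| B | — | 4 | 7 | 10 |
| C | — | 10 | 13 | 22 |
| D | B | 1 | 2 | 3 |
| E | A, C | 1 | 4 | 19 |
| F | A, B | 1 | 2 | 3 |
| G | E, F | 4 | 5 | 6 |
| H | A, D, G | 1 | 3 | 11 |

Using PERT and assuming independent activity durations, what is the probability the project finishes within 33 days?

0.842

te_A = (2 + 4·3 + 4)/6 = 18/6 = 3; σ²_A = ((4−2)/6)² = 0.111
te_B = (4 + 4·7 + 10)/6 = 42/6 = 7; σ²_B = ((10−4)/6)² = 1.000
te_C = (10 + 4·13 + 22)/6 = 84/6 = 14; σ²_C = ((22−10)/6)² = 4.000
te_D = (1 + 4·2 + 3)/6 = 12/6 = 2; σ²_D = ((3−1)/6)² = 0.111
te_E = (1 + 4·4 + 19)/6 = 36/6 = 6; σ²_E = ((19−1)/6)² = 9.000
te_F = (1 + 4·2 + 3)/6 = 12/6 = 2; σ²_F = ((3−1)/6)² = 0.111
te_G = (4 + 4·5 + 6)/6 = 30/6 = 5; σ²_G = ((6−4)/6)² = 0.111
te_H = (1 + 4·3 + 11)/6 = 24/6 = 4; σ²_H = ((11−1)/6)² = 2.778

Forward pass:
ES_A = 0; EF_A = 3
ES_B = 0; EF_B = 7
ES_C = 0; EF_C = 14
ES_D = 7; EF_D = 7+2 = 9
ES_E = max(EF_A=3, EF_C=14) = 14; EF_E = 14+6 = 20
ES_F = max(EF_A=3, EF_B=7) = 7; EF_F = 7+2 = 9
ES_G = max(EF_E=20, EF_F=9) = 20; EF_G = 20+5 = 25
ES_H = max(EF_A=3, EF_D=9, EF_G=25) = 25; EF_H = 25+4 = 29
Expected project duration μ = 29 days. Critical path: C → E → G → H.

Variance along critical path = 4.000 + 9.000 + 0.111 + 2.778 = 15.889; σ = √15.889 = 3.986 days.
Z = (33 − 29) / 3.986 = 1.003
P(T ≤ 33) = Φ(1.003) ≈ 0.842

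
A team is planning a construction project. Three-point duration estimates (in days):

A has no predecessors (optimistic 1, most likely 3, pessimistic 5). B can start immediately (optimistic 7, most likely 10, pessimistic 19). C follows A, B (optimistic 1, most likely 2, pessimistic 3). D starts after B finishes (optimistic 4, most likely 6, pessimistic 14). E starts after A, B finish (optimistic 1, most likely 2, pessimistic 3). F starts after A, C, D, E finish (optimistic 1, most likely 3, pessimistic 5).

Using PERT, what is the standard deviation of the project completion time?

te_A = (1 + 4·3 + 5)/6 = 18/6 = 3; σ²_A = ((5−1)/6)² = 0.444
te_B = (7 + 4·10 + 19)/6 = 66/6 = 11; σ²_B = ((19−7)/6)² = 4.000
te_C = (1 + 4·2 + 3)/6 = 12/6 = 2; σ²_C = ((3−1)/6)² = 0.111
te_D = (4 + 4·6 + 14)/6 = 42/6 = 7; σ²_D = ((14−4)/6)² = 2.778
te_E = (1 + 4·2 + 3)/6 = 12/6 = 2; σ²_E = ((3−1)/6)² = 0.111
te_F = (1 + 4·3 + 5)/6 = 18/6 = 3; σ²_F = ((5−1)/6)² = 0.444

Forward pass:
ES_A = 0; EF_A = 3
ES_B = 0; EF_B = 11
ES_C = max(EF_A=3, EF_B=11) = 11; EF_C = 11+2 = 13
ES_D = 11; EF_D = 11+7 = 18
ES_E = max(EF_A=3, EF_B=11) = 11; EF_E = 11+2 = 13
ES_F = max(EF_A=3, EF_C=13, EF_D=18, EF_E=13) = 18; EF_F = 18+3 = 21
Expected project duration μ = 21 days. Critical path: B → D → F.

Variance along critical path = 4.000 + 2.778 + 0.444 = 7.222
σ = √7.222 = 2.687 days

2.69 days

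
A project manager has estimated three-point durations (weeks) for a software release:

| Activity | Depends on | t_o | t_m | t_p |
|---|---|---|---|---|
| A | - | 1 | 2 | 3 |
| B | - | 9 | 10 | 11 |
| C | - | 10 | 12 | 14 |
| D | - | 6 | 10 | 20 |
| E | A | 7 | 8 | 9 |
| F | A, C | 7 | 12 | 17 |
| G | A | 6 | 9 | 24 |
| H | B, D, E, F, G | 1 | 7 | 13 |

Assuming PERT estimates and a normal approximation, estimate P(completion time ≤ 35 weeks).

0.932

te_A = (1 + 4·2 + 3)/6 = 12/6 = 2; σ²_A = ((3−1)/6)² = 0.111
te_B = (9 + 4·10 + 11)/6 = 60/6 = 10; σ²_B = ((11−9)/6)² = 0.111
te_C = (10 + 4·12 + 14)/6 = 72/6 = 12; σ²_C = ((14−10)/6)² = 0.444
te_D = (6 + 4·10 + 20)/6 = 66/6 = 11; σ²_D = ((20−6)/6)² = 5.444
te_E = (7 + 4·8 + 9)/6 = 48/6 = 8; σ²_E = ((9−7)/6)² = 0.111
te_F = (7 + 4·12 + 17)/6 = 72/6 = 12; σ²_F = ((17−7)/6)² = 2.778
te_G = (6 + 4·9 + 24)/6 = 66/6 = 11; σ²_G = ((24−6)/6)² = 9.000
te_H = (1 + 4·7 + 13)/6 = 42/6 = 7; σ²_H = ((13−1)/6)² = 4.000

Forward pass:
ES_A = 0; EF_A = 2
ES_B = 0; EF_B = 10
ES_C = 0; EF_C = 12
ES_D = 0; EF_D = 11
ES_E = 2; EF_E = 2+8 = 10
ES_F = max(EF_A=2, EF_C=12) = 12; EF_F = 12+12 = 24
ES_G = 2; EF_G = 2+11 = 13
ES_H = max(EF_B=10, EF_D=11, EF_E=10, EF_F=24, EF_G=13) = 24; EF_H = 24+7 = 31
Expected project duration μ = 31 weeks. Critical path: C → F → H.

Variance along critical path = 0.444 + 2.778 + 4.000 = 7.222; σ = √7.222 = 2.687 weeks.
Z = (35 − 31) / 2.687 = 1.488
P(T ≤ 35) = Φ(1.488) ≈ 0.932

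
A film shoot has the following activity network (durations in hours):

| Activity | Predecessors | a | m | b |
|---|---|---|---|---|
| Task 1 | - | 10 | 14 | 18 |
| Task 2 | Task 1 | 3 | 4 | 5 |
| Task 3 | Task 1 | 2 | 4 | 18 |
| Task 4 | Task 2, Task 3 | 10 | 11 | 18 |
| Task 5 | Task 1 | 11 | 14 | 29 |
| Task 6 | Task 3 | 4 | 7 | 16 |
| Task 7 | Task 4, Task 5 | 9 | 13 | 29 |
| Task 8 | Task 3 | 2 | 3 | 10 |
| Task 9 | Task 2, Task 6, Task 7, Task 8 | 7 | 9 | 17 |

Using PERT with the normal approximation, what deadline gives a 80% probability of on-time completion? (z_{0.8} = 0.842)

te_Task 1 = (10 + 4·14 + 18)/6 = 84/6 = 14; σ²_Task 1 = ((18−10)/6)² = 1.778
te_Task 2 = (3 + 4·4 + 5)/6 = 24/6 = 4; σ²_Task 2 = ((5−3)/6)² = 0.111
te_Task 3 = (2 + 4·4 + 18)/6 = 36/6 = 6; σ²_Task 3 = ((18−2)/6)² = 7.111
te_Task 4 = (10 + 4·11 + 18)/6 = 72/6 = 12; σ²_Task 4 = ((18−10)/6)² = 1.778
te_Task 5 = (11 + 4·14 + 29)/6 = 96/6 = 16; σ²_Task 5 = ((29−11)/6)² = 9.000
te_Task 6 = (4 + 4·7 + 16)/6 = 48/6 = 8; σ²_Task 6 = ((16−4)/6)² = 4.000
te_Task 7 = (9 + 4·13 + 29)/6 = 90/6 = 15; σ²_Task 7 = ((29−9)/6)² = 11.111
te_Task 8 = (2 + 4·3 + 10)/6 = 24/6 = 4; σ²_Task 8 = ((10−2)/6)² = 1.778
te_Task 9 = (7 + 4·9 + 17)/6 = 60/6 = 10; σ²_Task 9 = ((17−7)/6)² = 2.778

Forward pass:
ES_Task 1 = 0; EF_Task 1 = 14
ES_Task 2 = 14; EF_Task 2 = 14+4 = 18
ES_Task 3 = 14; EF_Task 3 = 14+6 = 20
ES_Task 4 = max(EF_Task 2=18, EF_Task 3=20) = 20; EF_Task 4 = 20+12 = 32
ES_Task 5 = 14; EF_Task 5 = 14+16 = 30
ES_Task 6 = 20; EF_Task 6 = 20+8 = 28
ES_Task 7 = max(EF_Task 4=32, EF_Task 5=30) = 32; EF_Task 7 = 32+15 = 47
ES_Task 8 = 20; EF_Task 8 = 20+4 = 24
ES_Task 9 = max(EF_Task 2=18, EF_Task 6=28, EF_Task 7=47, EF_Task 8=24) = 47; EF_Task 9 = 47+10 = 57
Expected project duration μ = 57 hours. Critical path: Task 1 → Task 3 → Task 4 → Task 7 → Task 9.

Variance along critical path = 1.778 + 7.111 + 1.778 + 11.111 + 2.778 = 24.556; σ = 4.955 hours.
D = μ + z·σ = 57 + 0.842·4.955 = 61.2 hours

61.2 hours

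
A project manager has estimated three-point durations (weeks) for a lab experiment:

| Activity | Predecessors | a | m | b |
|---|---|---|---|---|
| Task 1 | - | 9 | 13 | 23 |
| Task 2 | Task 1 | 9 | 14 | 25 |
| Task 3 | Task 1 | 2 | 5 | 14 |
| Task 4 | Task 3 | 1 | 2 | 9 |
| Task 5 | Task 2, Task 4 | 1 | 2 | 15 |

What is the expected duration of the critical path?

33 weeks

te_Task 1 = (9 + 4·13 + 23)/6 = 84/6 = 14
te_Task 2 = (9 + 4·14 + 25)/6 = 90/6 = 15
te_Task 3 = (2 + 4·5 + 14)/6 = 36/6 = 6
te_Task 4 = (1 + 4·2 + 9)/6 = 18/6 = 3
te_Task 5 = (1 + 4·2 + 15)/6 = 24/6 = 4

Forward pass:
ES_Task 1 = 0; EF_Task 1 = 14
ES_Task 2 = 14; EF_Task 2 = 14+15 = 29
ES_Task 3 = 14; EF_Task 3 = 14+6 = 20
ES_Task 4 = 20; EF_Task 4 = 20+3 = 23
ES_Task 5 = max(EF_Task 2=29, EF_Task 4=23) = 29; EF_Task 5 = 29+4 = 33
Expected project duration μ = 33 weeks. Critical path: Task 1 → Task 2 → Task 5.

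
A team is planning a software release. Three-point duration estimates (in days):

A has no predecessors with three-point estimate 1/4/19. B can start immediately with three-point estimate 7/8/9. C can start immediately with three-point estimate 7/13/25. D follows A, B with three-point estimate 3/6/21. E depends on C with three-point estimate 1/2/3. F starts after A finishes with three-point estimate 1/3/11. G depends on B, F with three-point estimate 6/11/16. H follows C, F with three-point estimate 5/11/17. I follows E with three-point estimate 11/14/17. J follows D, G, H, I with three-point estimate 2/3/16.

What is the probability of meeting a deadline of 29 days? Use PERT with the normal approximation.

0.064

te_A = (1 + 4·4 + 19)/6 = 36/6 = 6; σ²_A = ((19−1)/6)² = 9.000
te_B = (7 + 4·8 + 9)/6 = 48/6 = 8; σ²_B = ((9−7)/6)² = 0.111
te_C = (7 + 4·13 + 25)/6 = 84/6 = 14; σ²_C = ((25−7)/6)² = 9.000
te_D = (3 + 4·6 + 21)/6 = 48/6 = 8; σ²_D = ((21−3)/6)² = 9.000
te_E = (1 + 4·2 + 3)/6 = 12/6 = 2; σ²_E = ((3−1)/6)² = 0.111
te_F = (1 + 4·3 + 11)/6 = 24/6 = 4; σ²_F = ((11−1)/6)² = 2.778
te_G = (6 + 4·11 + 16)/6 = 66/6 = 11; σ²_G = ((16−6)/6)² = 2.778
te_H = (5 + 4·11 + 17)/6 = 66/6 = 11; σ²_H = ((17−5)/6)² = 4.000
te_I = (11 + 4·14 + 17)/6 = 84/6 = 14; σ²_I = ((17−11)/6)² = 1.000
te_J = (2 + 4·3 + 16)/6 = 30/6 = 5; σ²_J = ((16−2)/6)² = 5.444

Forward pass:
ES_A = 0; EF_A = 6
ES_B = 0; EF_B = 8
ES_C = 0; EF_C = 14
ES_D = max(EF_A=6, EF_B=8) = 8; EF_D = 8+8 = 16
ES_E = 14; EF_E = 14+2 = 16
ES_F = 6; EF_F = 6+4 = 10
ES_G = max(EF_B=8, EF_F=10) = 10; EF_G = 10+11 = 21
ES_H = max(EF_C=14, EF_F=10) = 14; EF_H = 14+11 = 25
ES_I = 16; EF_I = 16+14 = 30
ES_J = max(EF_D=16, EF_G=21, EF_H=25, EF_I=30) = 30; EF_J = 30+5 = 35
Expected project duration μ = 35 days. Critical path: C → E → I → J.

Variance along critical path = 9.000 + 0.111 + 1.000 + 5.444 = 15.556; σ = √15.556 = 3.944 days.
Z = (29 − 35) / 3.944 = -1.521
P(T ≤ 29) = Φ(-1.521) ≈ 0.064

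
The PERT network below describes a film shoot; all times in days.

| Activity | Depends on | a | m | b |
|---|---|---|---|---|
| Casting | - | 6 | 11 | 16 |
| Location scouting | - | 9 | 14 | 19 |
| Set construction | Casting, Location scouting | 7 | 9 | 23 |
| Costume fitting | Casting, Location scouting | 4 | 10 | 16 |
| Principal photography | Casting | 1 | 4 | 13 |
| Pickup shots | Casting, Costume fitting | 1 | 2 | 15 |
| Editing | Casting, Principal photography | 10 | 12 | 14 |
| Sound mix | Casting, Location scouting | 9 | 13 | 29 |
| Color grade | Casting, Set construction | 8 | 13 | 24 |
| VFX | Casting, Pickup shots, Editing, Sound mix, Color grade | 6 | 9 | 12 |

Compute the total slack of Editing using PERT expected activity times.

te_Casting = (6 + 4·11 + 16)/6 = 66/6 = 11
te_Location scouting = (9 + 4·14 + 19)/6 = 84/6 = 14
te_Set construction = (7 + 4·9 + 23)/6 = 66/6 = 11
te_Costume fitting = (4 + 4·10 + 16)/6 = 60/6 = 10
te_Principal photography = (1 + 4·4 + 13)/6 = 30/6 = 5
te_Pickup shots = (1 + 4·2 + 15)/6 = 24/6 = 4
te_Editing = (10 + 4·12 + 14)/6 = 72/6 = 12
te_Sound mix = (9 + 4·13 + 29)/6 = 90/6 = 15
te_Color grade = (8 + 4·13 + 24)/6 = 84/6 = 14
te_VFX = (6 + 4·9 + 12)/6 = 54/6 = 9

Forward pass:
ES_Casting = 0; EF_Casting = 11
ES_Location scouting = 0; EF_Location scouting = 14
ES_Set construction = max(EF_Casting=11, EF_Location scouting=14) = 14; EF_Set construction = 14+11 = 25
ES_Costume fitting = max(EF_Casting=11, EF_Location scouting=14) = 14; EF_Costume fitting = 14+10 = 24
ES_Principal photography = 11; EF_Principal photography = 11+5 = 16
ES_Pickup shots = max(EF_Casting=11, EF_Costume fitting=24) = 24; EF_Pickup shots = 24+4 = 28
ES_Editing = max(EF_Casting=11, EF_Principal photography=16) = 16; EF_Editing = 16+12 = 28
ES_Sound mix = max(EF_Casting=11, EF_Location scouting=14) = 14; EF_Sound mix = 14+15 = 29
ES_Color grade = max(EF_Casting=11, EF_Set construction=25) = 25; EF_Color grade = 25+14 = 39
ES_VFX = max(EF_Casting=11, EF_Pickup shots=28, EF_Editing=28, EF_Sound mix=29, EF_Color grade=39) = 39; EF_VFX = 39+9 = 48
Expected project duration μ = 48 days. Critical path: Location scouting → Set construction → Color grade → VFX.

Backward pass:
LF_VFX = 48; LS_VFX = 48−9 = 39
LF_Color grade = LS_VFX = 39; LS_Color grade = 39−14 = 25
LF_Sound mix = LS_VFX = 39; LS_Sound mix = 39−15 = 24
LF_Editing = LS_VFX = 39; LS_Editing = 39−12 = 27
LF_Pickup shots = LS_VFX = 39; LS_Pickup shots = 39−4 = 35
LF_Principal photography = LS_Editing = 27; LS_Principal photography = 27−5 = 22
LF_Costume fitting = LS_Pickup shots = 35; LS_Costume fitting = 35−10 = 25
LF_Set construction = LS_Color grade = 25; LS_Set construction = 25−11 = 14
LF_Location scouting = min(LS_Set construction=14, LS_Costume fitting=25, LS_Sound mix=24) = 14; LS_Location scouting = 14−14 = 0
LF_Casting = min(LS_Set construction=14, LS_Costume fitting=25, LS_Principal photography=22, LS_Pickup shots=35, LS_Editing=27, LS_Sound mix=24, LS_Color grade=25, LS_VFX=39) = 14; LS_Casting = 14−11 = 3
Slack_Editing = LS_Editing − ES_Editing = 27 − 16 = 11

11 days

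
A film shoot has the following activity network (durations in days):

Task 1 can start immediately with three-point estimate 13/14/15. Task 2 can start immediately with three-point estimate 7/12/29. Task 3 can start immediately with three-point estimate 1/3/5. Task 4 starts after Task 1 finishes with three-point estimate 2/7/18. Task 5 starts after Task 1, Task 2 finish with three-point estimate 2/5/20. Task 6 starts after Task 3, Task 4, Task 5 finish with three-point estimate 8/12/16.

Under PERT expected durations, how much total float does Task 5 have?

1 days

te_Task 1 = (13 + 4·14 + 15)/6 = 84/6 = 14
te_Task 2 = (7 + 4·12 + 29)/6 = 84/6 = 14
te_Task 3 = (1 + 4·3 + 5)/6 = 18/6 = 3
te_Task 4 = (2 + 4·7 + 18)/6 = 48/6 = 8
te_Task 5 = (2 + 4·5 + 20)/6 = 42/6 = 7
te_Task 6 = (8 + 4·12 + 16)/6 = 72/6 = 12

Forward pass:
ES_Task 1 = 0; EF_Task 1 = 14
ES_Task 2 = 0; EF_Task 2 = 14
ES_Task 3 = 0; EF_Task 3 = 3
ES_Task 4 = 14; EF_Task 4 = 14+8 = 22
ES_Task 5 = max(EF_Task 1=14, EF_Task 2=14) = 14; EF_Task 5 = 14+7 = 21
ES_Task 6 = max(EF_Task 3=3, EF_Task 4=22, EF_Task 5=21) = 22; EF_Task 6 = 22+12 = 34
Expected project duration μ = 34 days. Critical path: Task 1 → Task 4 → Task 6.

Backward pass:
LF_Task 6 = 34; LS_Task 6 = 34−12 = 22
LF_Task 5 = LS_Task 6 = 22; LS_Task 5 = 22−7 = 15
LF_Task 4 = LS_Task 6 = 22; LS_Task 4 = 22−8 = 14
LF_Task 3 = LS_Task 6 = 22; LS_Task 3 = 22−3 = 19
LF_Task 2 = LS_Task 5 = 15; LS_Task 2 = 15−14 = 1
LF_Task 1 = min(LS_Task 4=14, LS_Task 5=15) = 14; LS_Task 1 = 14−14 = 0
Slack_Task 5 = LS_Task 5 − ES_Task 5 = 15 − 14 = 1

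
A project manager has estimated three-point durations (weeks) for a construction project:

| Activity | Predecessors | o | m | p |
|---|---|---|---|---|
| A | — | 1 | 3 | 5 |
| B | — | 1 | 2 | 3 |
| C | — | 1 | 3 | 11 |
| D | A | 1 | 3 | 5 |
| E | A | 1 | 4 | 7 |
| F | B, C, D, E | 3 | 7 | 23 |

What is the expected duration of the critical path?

16 weeks

te_A = (1 + 4·3 + 5)/6 = 18/6 = 3
te_B = (1 + 4·2 + 3)/6 = 12/6 = 2
te_C = (1 + 4·3 + 11)/6 = 24/6 = 4
te_D = (1 + 4·3 + 5)/6 = 18/6 = 3
te_E = (1 + 4·4 + 7)/6 = 24/6 = 4
te_F = (3 + 4·7 + 23)/6 = 54/6 = 9

Forward pass:
ES_A = 0; EF_A = 3
ES_B = 0; EF_B = 2
ES_C = 0; EF_C = 4
ES_D = 3; EF_D = 3+3 = 6
ES_E = 3; EF_E = 3+4 = 7
ES_F = max(EF_B=2, EF_C=4, EF_D=6, EF_E=7) = 7; EF_F = 7+9 = 16
Expected project duration μ = 16 weeks. Critical path: A → E → F.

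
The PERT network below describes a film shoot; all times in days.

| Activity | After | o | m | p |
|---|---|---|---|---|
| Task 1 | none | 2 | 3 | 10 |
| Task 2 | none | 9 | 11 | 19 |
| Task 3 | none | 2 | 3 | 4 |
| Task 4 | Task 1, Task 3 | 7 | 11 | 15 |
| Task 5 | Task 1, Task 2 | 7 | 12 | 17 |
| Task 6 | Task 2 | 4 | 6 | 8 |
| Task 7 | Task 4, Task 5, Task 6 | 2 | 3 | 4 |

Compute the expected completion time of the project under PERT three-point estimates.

te_Task 1 = (2 + 4·3 + 10)/6 = 24/6 = 4
te_Task 2 = (9 + 4·11 + 19)/6 = 72/6 = 12
te_Task 3 = (2 + 4·3 + 4)/6 = 18/6 = 3
te_Task 4 = (7 + 4·11 + 15)/6 = 66/6 = 11
te_Task 5 = (7 + 4·12 + 17)/6 = 72/6 = 12
te_Task 6 = (4 + 4·6 + 8)/6 = 36/6 = 6
te_Task 7 = (2 + 4·3 + 4)/6 = 18/6 = 3

Forward pass:
ES_Task 1 = 0; EF_Task 1 = 4
ES_Task 2 = 0; EF_Task 2 = 12
ES_Task 3 = 0; EF_Task 3 = 3
ES_Task 4 = max(EF_Task 1=4, EF_Task 3=3) = 4; EF_Task 4 = 4+11 = 15
ES_Task 5 = max(EF_Task 1=4, EF_Task 2=12) = 12; EF_Task 5 = 12+12 = 24
ES_Task 6 = 12; EF_Task 6 = 12+6 = 18
ES_Task 7 = max(EF_Task 4=15, EF_Task 5=24, EF_Task 6=18) = 24; EF_Task 7 = 24+3 = 27
Expected project duration μ = 27 days. Critical path: Task 2 → Task 5 → Task 7.

27 days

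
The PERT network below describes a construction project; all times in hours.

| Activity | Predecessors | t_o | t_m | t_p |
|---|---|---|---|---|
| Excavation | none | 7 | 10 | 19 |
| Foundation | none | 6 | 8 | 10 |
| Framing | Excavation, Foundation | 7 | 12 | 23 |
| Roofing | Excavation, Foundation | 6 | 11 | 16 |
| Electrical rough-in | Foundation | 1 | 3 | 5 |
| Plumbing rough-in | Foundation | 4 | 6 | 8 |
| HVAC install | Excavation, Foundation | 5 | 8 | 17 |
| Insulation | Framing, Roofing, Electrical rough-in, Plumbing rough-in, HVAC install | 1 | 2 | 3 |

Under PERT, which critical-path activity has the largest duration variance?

te_Excavation = (7 + 4·10 + 19)/6 = 66/6 = 11; σ²_Excavation = ((19−7)/6)² = 4.000
te_Foundation = (6 + 4·8 + 10)/6 = 48/6 = 8; σ²_Foundation = ((10−6)/6)² = 0.444
te_Framing = (7 + 4·12 + 23)/6 = 78/6 = 13; σ²_Framing = ((23−7)/6)² = 7.111
te_Roofing = (6 + 4·11 + 16)/6 = 66/6 = 11; σ²_Roofing = ((16−6)/6)² = 2.778
te_Electrical rough-in = (1 + 4·3 + 5)/6 = 18/6 = 3; σ²_Electrical rough-in = ((5−1)/6)² = 0.444
te_Plumbing rough-in = (4 + 4·6 + 8)/6 = 36/6 = 6; σ²_Plumbing rough-in = ((8−4)/6)² = 0.444
te_HVAC install = (5 + 4·8 + 17)/6 = 54/6 = 9; σ²_HVAC install = ((17−5)/6)² = 4.000
te_Insulation = (1 + 4·2 + 3)/6 = 12/6 = 2; σ²_Insulation = ((3−1)/6)² = 0.111

Forward pass:
ES_Excavation = 0; EF_Excavation = 11
ES_Foundation = 0; EF_Foundation = 8
ES_Framing = max(EF_Excavation=11, EF_Foundation=8) = 11; EF_Framing = 11+13 = 24
ES_Roofing = max(EF_Excavation=11, EF_Foundation=8) = 11; EF_Roofing = 11+11 = 22
ES_Electrical rough-in = 8; EF_Electrical rough-in = 8+3 = 11
ES_Plumbing rough-in = 8; EF_Plumbing rough-in = 8+6 = 14
ES_HVAC install = max(EF_Excavation=11, EF_Foundation=8) = 11; EF_HVAC install = 11+9 = 20
ES_Insulation = max(EF_Framing=24, EF_Roofing=22, EF_Electrical rough-in=11, EF_Plumbing rough-in=14, EF_HVAC install=20) = 24; EF_Insulation = 24+2 = 26
Expected project duration μ = 26 hours. Critical path: Excavation → Framing → Insulation.

Variances on critical path: σ²_Excavation=4.000, σ²_Framing=7.111, σ²_Insulation=0.111.
Largest is σ²_Framing = 7.111.

Framing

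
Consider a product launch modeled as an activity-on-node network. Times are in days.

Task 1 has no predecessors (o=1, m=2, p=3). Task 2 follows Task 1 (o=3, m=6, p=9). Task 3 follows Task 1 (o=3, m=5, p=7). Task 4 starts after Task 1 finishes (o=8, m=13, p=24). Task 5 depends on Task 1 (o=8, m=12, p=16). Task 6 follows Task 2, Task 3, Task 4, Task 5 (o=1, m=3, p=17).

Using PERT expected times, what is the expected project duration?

21 days

te_Task 1 = (1 + 4·2 + 3)/6 = 12/6 = 2
te_Task 2 = (3 + 4·6 + 9)/6 = 36/6 = 6
te_Task 3 = (3 + 4·5 + 7)/6 = 30/6 = 5
te_Task 4 = (8 + 4·13 + 24)/6 = 84/6 = 14
te_Task 5 = (8 + 4·12 + 16)/6 = 72/6 = 12
te_Task 6 = (1 + 4·3 + 17)/6 = 30/6 = 5

Forward pass:
ES_Task 1 = 0; EF_Task 1 = 2
ES_Task 2 = 2; EF_Task 2 = 2+6 = 8
ES_Task 3 = 2; EF_Task 3 = 2+5 = 7
ES_Task 4 = 2; EF_Task 4 = 2+14 = 16
ES_Task 5 = 2; EF_Task 5 = 2+12 = 14
ES_Task 6 = max(EF_Task 2=8, EF_Task 3=7, EF_Task 4=16, EF_Task 5=14) = 16; EF_Task 6 = 16+5 = 21
Expected project duration μ = 21 days. Critical path: Task 1 → Task 4 → Task 6.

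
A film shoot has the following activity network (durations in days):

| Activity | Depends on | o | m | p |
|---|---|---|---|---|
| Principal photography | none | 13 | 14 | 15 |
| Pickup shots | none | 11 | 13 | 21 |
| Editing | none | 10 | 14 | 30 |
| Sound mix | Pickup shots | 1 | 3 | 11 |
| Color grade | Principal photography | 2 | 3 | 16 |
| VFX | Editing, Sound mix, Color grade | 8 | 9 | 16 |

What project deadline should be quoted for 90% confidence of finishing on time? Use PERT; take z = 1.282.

te_Principal photography = (13 + 4·14 + 15)/6 = 84/6 = 14; σ²_Principal photography = ((15−13)/6)² = 0.111
te_Pickup shots = (11 + 4·13 + 21)/6 = 84/6 = 14; σ²_Pickup shots = ((21−11)/6)² = 2.778
te_Editing = (10 + 4·14 + 30)/6 = 96/6 = 16; σ²_Editing = ((30−10)/6)² = 11.111
te_Sound mix = (1 + 4·3 + 11)/6 = 24/6 = 4; σ²_Sound mix = ((11−1)/6)² = 2.778
te_Color grade = (2 + 4·3 + 16)/6 = 30/6 = 5; σ²_Color grade = ((16−2)/6)² = 5.444
te_VFX = (8 + 4·9 + 16)/6 = 60/6 = 10; σ²_VFX = ((16−8)/6)² = 1.778

Forward pass:
ES_Principal photography = 0; EF_Principal photography = 14
ES_Pickup shots = 0; EF_Pickup shots = 14
ES_Editing = 0; EF_Editing = 16
ES_Sound mix = 14; EF_Sound mix = 14+4 = 18
ES_Color grade = 14; EF_Color grade = 14+5 = 19
ES_VFX = max(EF_Editing=16, EF_Sound mix=18, EF_Color grade=19) = 19; EF_VFX = 19+10 = 29
Expected project duration μ = 29 days. Critical path: Principal photography → Color grade → VFX.

Variance along critical path = 0.111 + 5.444 + 1.778 = 7.333; σ = 2.708 days.
D = μ + z·σ = 29 + 1.282·2.708 = 32.5 days

32.5 days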